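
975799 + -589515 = 386284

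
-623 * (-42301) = 26353523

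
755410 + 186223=941633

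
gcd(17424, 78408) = 8712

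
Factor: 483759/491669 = 3^3*19^1*23^1*41^1*491669^(-1)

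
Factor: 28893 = 3^1 * 9631^1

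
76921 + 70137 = 147058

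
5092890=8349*610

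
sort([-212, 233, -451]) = [-451, -212, 233]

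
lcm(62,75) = 4650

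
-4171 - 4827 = -8998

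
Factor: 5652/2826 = 2^1 = 2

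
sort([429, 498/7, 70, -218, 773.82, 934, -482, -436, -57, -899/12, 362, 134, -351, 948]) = [-482, -436, -351, -218, -899/12, -57, 70, 498/7, 134, 362, 429, 773.82, 934, 948]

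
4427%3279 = 1148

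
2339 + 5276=7615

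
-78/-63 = 26/21 ≈ 1.24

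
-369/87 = -123/29 ≈ -4.24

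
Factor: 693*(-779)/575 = -1*3^2*5^(-2)*7^1*11^1*19^1*23^(-1)*41^1 = -539847/575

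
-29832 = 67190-97022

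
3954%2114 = 1840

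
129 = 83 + 46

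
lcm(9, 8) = 72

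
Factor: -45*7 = -1*3^2*5^1*7^1 = -315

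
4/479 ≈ 0.00835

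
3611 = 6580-2969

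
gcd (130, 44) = 2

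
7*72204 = 505428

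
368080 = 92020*4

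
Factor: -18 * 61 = -1 * 2^1 * 3^2 * 61^1 = -1098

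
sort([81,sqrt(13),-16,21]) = [-16,sqrt(13),21,81]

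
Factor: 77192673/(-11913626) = -1 * 2^(-1) * 3^1 * 113^1 * 641^(-1) * 9293^(-1) * 227707^1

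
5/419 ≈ 0.0119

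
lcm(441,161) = 10143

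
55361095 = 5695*9721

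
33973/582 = 58 + 217/582 ≈ 58.37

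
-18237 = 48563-66800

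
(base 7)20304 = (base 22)a53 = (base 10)4953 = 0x1359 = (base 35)41i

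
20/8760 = 1/438 ≈ 0.00228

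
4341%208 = 181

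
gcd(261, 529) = 1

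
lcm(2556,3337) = 120132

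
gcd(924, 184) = 4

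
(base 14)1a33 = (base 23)8mb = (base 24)85l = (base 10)4749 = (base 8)11215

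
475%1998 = 475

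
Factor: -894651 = -1*3^1*67^1*4451^1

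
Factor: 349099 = 349099^1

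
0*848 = 0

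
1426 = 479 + 947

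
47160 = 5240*9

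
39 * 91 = 3549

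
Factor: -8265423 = -1*3^1*2755141^1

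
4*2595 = 10380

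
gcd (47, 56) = 1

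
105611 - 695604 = -589993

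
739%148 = 147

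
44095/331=133 + 72/331 ≈ 133.22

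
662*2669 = 1766878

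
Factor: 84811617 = 3^5 * 11^1 * 31729^1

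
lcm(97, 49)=4753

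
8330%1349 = 236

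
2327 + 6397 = 8724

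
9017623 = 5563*1621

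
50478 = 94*537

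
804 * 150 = 120600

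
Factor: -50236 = -1*2^2*19^1*661^1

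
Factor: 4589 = 13^1*353^1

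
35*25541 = 893935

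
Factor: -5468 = -1*2^2*1367^1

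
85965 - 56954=29011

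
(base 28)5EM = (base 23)84A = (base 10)4334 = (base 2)1000011101110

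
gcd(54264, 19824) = 168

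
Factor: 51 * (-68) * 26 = -1 * 2^3 * 3^1 * 13^1 * 17^2 = -90168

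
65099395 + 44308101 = 109407496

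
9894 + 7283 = 17177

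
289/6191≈0.0467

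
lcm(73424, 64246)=513968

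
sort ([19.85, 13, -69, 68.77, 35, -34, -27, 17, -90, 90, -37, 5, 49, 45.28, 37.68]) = [-90, -69, -37, -34, -27, 5, 13, 17, 19.85, 35, 37.68, 45.28, 49, 68.77, 90]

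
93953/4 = 23488 + 1/4 = 23488.25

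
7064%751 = 305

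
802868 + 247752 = 1050620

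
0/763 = 0 = 0.00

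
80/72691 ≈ 0.00110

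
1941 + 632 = 2573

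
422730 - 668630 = -245900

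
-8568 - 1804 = -10372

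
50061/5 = 10012 + 1/5 = 10012.20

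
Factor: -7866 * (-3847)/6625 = 2^1 * 3^2 * 5^(-3) * 19^1 * 23^1 * 53^(-1) * 3847^1 = 30260502/6625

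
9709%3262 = 3185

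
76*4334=329384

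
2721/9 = 907/3 ≈ 302.33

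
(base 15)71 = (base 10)106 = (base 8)152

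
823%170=143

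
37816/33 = 1145 + 31/33 ≈ 1145.94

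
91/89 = 1 + 2/89 ≈ 1.02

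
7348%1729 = 432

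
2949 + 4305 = 7254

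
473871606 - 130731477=343140129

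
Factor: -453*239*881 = -1*3^1*151^1*239^1*881^1 = -95383227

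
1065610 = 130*8197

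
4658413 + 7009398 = 11667811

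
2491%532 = 363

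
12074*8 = 96592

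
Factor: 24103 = 24103^1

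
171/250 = 0.684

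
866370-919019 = -52649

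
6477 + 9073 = 15550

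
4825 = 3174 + 1651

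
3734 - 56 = 3678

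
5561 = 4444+1117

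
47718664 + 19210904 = 66929568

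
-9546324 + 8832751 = -713573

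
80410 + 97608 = 178018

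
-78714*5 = -393570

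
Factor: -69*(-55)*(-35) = -1*3^1*5^2*7^1*11^1*23^1 = -132825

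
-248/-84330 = 124/42165 ≈ 0.00294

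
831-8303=-7472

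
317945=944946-627001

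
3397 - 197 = 3200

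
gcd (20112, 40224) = 20112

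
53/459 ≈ 0.115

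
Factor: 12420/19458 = 2^1*3^1*5^1*47^ (-1) = 30/47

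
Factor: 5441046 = 2^1 * 3^1 * 13^1 * 79^1 * 883^1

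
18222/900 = 20+37/150 ≈ 20.25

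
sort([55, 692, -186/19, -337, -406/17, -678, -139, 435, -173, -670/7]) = [-678, -337, -173, -139, -670/7, -406/17, -186/19, 55, 435, 692]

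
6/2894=3/1447 ≈ 0.00207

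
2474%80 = 74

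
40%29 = 11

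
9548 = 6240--3308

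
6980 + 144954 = 151934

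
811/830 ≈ 0.977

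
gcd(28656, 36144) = 144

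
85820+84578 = 170398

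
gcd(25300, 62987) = 1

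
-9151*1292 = -11823092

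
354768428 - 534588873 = -179820445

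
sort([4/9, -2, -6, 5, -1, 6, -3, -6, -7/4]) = [-6, -6, -3, -2, -7/4, -1, 4/9, 5, 6]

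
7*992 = 6944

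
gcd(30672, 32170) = 2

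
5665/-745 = -7 - 90/149≈-7.60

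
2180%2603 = 2180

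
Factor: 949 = 13^1*73^1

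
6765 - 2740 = 4025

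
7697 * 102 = 785094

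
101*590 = 59590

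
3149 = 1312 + 1837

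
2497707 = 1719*1453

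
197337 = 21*9397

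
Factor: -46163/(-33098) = 2^(-1) * 19^(-1) * 53^1 = 53/38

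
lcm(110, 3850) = 3850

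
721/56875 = 103/8125 ≈ 0.0127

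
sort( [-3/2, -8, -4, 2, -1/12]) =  [-8, -4, -3/2, -1/12, 2]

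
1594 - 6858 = -5264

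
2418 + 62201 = 64619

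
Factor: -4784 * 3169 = -1 * 2^4 * 13^1 * 23^1 * 3169^1 = -15160496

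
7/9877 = 1/1411≈0.000709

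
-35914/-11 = 3264 + 10/11 ≈ 3264.91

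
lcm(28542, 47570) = 142710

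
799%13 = 6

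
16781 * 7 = 117467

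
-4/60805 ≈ -0.0000658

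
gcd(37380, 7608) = 12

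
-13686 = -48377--34691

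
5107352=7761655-2654303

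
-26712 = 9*(-2968) 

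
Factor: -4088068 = -1 * 2^2 * 1022017^1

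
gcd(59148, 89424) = 36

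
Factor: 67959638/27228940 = 2^(-1) * 5^(-1) * 71^1 * 677^(-1) * 2011^(-1) * 478589^1 = 33979819/13614470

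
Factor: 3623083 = 1499^1*2417^1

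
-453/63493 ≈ -0.00713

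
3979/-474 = -8-187/474 ≈ -8.39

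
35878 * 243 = 8718354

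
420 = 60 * 7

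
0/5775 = 0 = 0.00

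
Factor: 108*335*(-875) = -1*2^2*3^3*5^4*7^1*67^1 = -31657500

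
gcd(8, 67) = 1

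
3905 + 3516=7421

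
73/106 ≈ 0.689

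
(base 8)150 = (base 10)104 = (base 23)4c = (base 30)3e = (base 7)206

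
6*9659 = 57954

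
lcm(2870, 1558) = 54530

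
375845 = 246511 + 129334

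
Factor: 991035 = 3^4 * 5^1 * 2447^1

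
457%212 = 33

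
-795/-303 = 265/101 ≈ 2.62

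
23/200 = 0.115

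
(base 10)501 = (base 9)616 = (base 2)111110101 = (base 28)hp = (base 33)f6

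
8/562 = 4/281 ≈ 0.0142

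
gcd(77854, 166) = 166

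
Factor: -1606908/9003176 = -1 * 2^(-1) * 3^1 * 7^(-1) * 13^(-1) * 17^1 * 83^(-1) * 149^(-1) * 7877^1 = -401727/2250794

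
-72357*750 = -54267750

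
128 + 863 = 991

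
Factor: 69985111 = 7^1 * 9997873^1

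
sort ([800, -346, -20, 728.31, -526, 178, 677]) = [-526, -346, -20, 178, 677, 728.31, 800]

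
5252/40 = 131+3/10 = 131.30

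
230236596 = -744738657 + 974975253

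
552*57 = 31464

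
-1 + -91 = -92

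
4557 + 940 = 5497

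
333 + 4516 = 4849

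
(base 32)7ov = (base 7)32141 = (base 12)473b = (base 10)7967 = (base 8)17437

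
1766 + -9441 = -7675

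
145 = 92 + 53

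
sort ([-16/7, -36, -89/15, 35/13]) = [-36, -89/15, -16/7, 35/13]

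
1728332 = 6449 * 268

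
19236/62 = 310 + 8/31 ≈ 310.26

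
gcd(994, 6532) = 142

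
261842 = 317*826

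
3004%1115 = 774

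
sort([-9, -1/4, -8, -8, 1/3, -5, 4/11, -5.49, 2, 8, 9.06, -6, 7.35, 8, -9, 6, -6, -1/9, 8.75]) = [-9, -9, -8, -8, -6, -6, -5.49, -5, -1/4, -1/9, 1/3, 4/11, 2, 6, 7.35, 8, 8, 8.75, 9.06]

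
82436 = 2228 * 37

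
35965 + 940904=976869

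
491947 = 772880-280933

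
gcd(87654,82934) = 2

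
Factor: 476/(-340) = -1*5^(-1)*7^1 = -7/5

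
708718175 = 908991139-200272964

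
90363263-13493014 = 76870249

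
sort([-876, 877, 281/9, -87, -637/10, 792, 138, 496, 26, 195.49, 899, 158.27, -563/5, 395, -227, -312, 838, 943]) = [-876, -312, -227, -563/5, -87, -637/10, 26, 281/9, 138, 158.27, 195.49, 395, 496, 792, 838, 877, 899, 943]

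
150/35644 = 75/17822 ≈ 0.00421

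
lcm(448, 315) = 20160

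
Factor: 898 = 2^1 * 449^1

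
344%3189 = 344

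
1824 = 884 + 940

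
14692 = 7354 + 7338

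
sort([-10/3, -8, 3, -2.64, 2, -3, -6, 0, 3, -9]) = [-9, -8, -6, -10/3, -3, -2.64, 0, 2, 3, 3]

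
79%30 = 19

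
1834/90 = 917/45≈20.38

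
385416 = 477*808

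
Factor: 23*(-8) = -1*2^3*23^1 = -184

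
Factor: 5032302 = 2^1 * 3^1 * 11^1 * 19^1 * 4013^1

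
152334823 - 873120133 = -720785310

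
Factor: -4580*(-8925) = 2^2*3^1*5^3*7^1*17^1*229^1 = 40876500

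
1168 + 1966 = 3134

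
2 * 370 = 740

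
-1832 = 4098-5930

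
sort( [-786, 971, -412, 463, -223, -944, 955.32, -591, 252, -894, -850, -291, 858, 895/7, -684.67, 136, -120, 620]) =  [-944, -894, -850, -786, -684.67, -591, -412, -291, -223, -120, 895/7, 136, 252, 463, 620, 858, 955.32, 971]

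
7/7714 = 1/1102 ≈ 0.000907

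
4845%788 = 117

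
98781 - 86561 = 12220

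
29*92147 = 2672263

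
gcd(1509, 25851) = 3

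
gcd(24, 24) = 24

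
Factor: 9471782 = 2^1*43^1*241^1*457^1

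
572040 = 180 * 3178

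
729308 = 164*4447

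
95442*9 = 858978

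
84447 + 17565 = 102012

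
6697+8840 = 15537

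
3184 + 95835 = 99019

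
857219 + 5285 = 862504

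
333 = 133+200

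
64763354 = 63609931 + 1153423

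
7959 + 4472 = 12431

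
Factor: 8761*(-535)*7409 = -1*5^1*31^1*107^1*239^1*8761^1 = -34726983215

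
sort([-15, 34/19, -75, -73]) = [-75, -73, -15, 34/19]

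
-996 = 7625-8621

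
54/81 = 2/3 ≈ 0.667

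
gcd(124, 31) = 31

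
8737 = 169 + 8568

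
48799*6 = 292794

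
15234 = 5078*3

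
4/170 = 2/85 ≈ 0.0235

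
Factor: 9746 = 2^1 * 11^1 * 443^1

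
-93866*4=-375464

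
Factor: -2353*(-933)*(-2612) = -1*2^2*3^1*13^1*181^1*311^1*653^1 = -5734251588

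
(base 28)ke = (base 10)574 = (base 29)jn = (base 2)1000111110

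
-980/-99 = 9 + 89/99 ≈ 9.90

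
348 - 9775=-9427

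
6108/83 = 73 + 49/83 ≈ 73.59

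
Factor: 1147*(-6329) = -1*31^1*37^1*6329^1 = -7259363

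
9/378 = 1/42 ≈ 0.0238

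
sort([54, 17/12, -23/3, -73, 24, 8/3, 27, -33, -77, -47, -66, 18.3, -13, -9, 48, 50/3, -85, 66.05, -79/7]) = [-85, -77, -73, -66, -47, -33, -13, -79/7, -9, -23/3, 17/12, 8/3, 50/3, 18.3, 24, 27, 48, 54, 66.05]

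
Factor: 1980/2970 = 2^1 * 3^(-1) = 2/3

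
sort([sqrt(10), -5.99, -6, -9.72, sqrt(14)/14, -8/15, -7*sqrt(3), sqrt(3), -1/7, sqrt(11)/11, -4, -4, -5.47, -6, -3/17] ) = [-7*sqrt(3), -9.72, -6, -6, -5.99, -5.47, -4, -4, -8/15, -3/17, -1/7, sqrt(14)/14, sqrt(11)/11, sqrt(3), sqrt(10)] 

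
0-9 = -9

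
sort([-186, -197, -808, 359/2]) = [-808, -197, -186, 359/2]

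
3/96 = 1/32 ≈ 0.0313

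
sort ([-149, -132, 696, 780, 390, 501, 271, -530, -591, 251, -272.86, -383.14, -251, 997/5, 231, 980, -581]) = [-591, -581, -530, -383.14, -272.86, -251, -149, -132, 997/5, 231, 251, 271, 390, 501, 696, 780, 980]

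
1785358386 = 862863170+922495216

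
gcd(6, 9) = 3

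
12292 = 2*6146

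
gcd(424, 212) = 212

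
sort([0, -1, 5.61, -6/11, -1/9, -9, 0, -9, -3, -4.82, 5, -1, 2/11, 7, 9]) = [-9, -9, -4.82, -3, -1, -1, -6/11, -1/9, 0, 0, 2/11, 5, 5.61, 7, 9]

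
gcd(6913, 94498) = 1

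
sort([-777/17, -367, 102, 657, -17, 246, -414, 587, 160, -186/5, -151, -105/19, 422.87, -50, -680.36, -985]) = [-985, -680.36, -414, -367, -151, -50, -777/17, -186/5, -17, -105/19, 102, 160, 246, 422.87, 587, 657]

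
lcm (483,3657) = 25599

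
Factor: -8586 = -1 * 2^1 * 3^4 * 53^1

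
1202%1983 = 1202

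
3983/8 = 497 + 7/8 ≈ 497.88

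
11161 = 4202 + 6959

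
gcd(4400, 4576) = 176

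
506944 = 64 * 7921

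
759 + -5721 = -4962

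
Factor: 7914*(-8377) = -1*2^1*3^1*1319^1*8377^1 = -66295578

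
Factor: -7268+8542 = 2^1*7^2*13^1 = 1274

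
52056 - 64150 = -12094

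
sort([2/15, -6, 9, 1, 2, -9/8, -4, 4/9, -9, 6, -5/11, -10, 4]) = [-10, -9, -6, -4, -9/8, -5/11, 2/15, 4/9, 1, 2, 4, 6, 9]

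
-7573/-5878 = 1+1695/5878 ≈ 1.29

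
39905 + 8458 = 48363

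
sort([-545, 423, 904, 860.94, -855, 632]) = [-855, -545, 423, 632, 860.94, 904]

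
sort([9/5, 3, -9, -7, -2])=[-9, -7, -2, 9/5, 3]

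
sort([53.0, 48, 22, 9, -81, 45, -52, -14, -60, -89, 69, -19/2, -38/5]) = [-89, -81, -60, -52, -14, -19/2, -38/5, 9, 22, 45, 48, 53.0, 69]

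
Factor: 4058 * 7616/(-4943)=-1 * 2^7 * 7^1 * 17^1 * 2029^1 * 4943^(-1)=-30905728/4943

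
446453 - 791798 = -345345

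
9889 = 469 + 9420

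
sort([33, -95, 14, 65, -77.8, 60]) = [-95, -77.8, 14, 33, 60, 65]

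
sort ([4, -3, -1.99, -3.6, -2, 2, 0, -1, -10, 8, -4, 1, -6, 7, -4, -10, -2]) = [-10, -10, -6, -4, -4, -3.6, -3, -2, -2, -1.99, -1, 0, 1, 2, 4, 7, 8]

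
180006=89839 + 90167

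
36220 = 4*9055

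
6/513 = 2/171 ≈ 0.0117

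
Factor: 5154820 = 2^2 * 5^1 * 11^1 * 23431^1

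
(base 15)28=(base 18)22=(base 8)46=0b100110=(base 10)38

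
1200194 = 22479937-21279743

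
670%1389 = 670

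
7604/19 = 400 + 4/19 ≈ 400.21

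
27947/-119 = -234 - 101/119 ≈ -234.85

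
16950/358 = 8475/179 ≈ 47.35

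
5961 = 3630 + 2331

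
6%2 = 0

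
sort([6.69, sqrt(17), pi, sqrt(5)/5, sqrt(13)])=[sqrt(5)/5, pi, sqrt(13), sqrt(17), 6.69]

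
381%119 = 24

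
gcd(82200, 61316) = 4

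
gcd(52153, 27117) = 1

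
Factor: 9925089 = 3^1*229^1*14447^1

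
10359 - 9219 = 1140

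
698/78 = 349/39 ≈ 8.95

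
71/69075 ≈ 0.00103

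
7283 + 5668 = 12951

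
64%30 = 4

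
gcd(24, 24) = 24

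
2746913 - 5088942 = -2342029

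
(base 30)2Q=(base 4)1112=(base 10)86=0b1010110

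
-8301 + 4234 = -4067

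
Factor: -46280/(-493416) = 3^(-2)*5^1*7^(-1)*11^(-1)*13^1 = 65/693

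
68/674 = 34/337 ≈ 0.101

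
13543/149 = 90 + 133/149 ≈ 90.89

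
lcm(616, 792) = 5544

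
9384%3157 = 3070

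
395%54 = 17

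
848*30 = 25440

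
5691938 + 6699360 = 12391298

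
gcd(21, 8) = 1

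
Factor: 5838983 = 67^1 * 87149^1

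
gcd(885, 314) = 1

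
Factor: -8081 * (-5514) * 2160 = 2^5 * 3^4 * 5^1 * 919^1 * 8081^1 = 96246649440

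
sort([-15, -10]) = [-15, -10]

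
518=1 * 518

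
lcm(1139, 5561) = 94537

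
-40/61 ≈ -0.656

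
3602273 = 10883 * 331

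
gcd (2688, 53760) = 2688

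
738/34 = 21 + 12/17≈21.71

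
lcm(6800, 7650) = 61200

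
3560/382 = 9+61/191 ≈ 9.32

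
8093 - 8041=52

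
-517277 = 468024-985301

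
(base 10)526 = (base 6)2234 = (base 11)439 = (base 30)hg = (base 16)20e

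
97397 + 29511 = 126908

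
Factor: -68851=-1*31^1*2221^1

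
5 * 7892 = 39460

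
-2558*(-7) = 17906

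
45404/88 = 515 + 21/22≈515.95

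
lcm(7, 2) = 14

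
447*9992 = 4466424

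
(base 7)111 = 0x39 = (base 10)57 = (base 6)133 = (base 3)2010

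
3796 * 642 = 2437032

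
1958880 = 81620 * 24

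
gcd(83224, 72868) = 4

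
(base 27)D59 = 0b10010110010101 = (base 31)A0B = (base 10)9621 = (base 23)I47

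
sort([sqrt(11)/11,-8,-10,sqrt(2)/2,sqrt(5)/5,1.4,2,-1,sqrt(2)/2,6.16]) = [-10,-8,-1,sqrt(11)/11,sqrt(5)/5,sqrt(2)/2,sqrt(2)/2,1.4,2,6.16]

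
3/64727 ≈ 0.0000463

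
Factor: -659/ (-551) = 19^ (-1)*29^ (-1)*659^1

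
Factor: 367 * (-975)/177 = -1 * 5^2 * 13^1 * 59^(-1) * 367^1 = -119275/59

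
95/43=2 + 9/43 ≈ 2.21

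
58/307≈0.189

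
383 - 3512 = -3129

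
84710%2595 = 1670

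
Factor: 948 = 2^2 * 3^1 * 79^1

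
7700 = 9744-2044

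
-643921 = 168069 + -811990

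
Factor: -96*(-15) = 2^5*3^2*5^1 = 1440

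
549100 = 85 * 6460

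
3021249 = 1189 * 2541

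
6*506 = 3036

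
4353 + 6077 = 10430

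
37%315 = 37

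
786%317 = 152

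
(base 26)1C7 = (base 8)1743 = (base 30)135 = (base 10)995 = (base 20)29F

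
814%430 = 384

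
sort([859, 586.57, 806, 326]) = [326, 586.57, 806, 859]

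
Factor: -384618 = -1*2^1*3^1*13^1*4931^1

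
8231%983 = 367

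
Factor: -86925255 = -1*3^1*5^1*5795017^1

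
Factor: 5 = 5^1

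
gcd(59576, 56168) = 8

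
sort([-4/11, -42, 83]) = [-42, -4/11, 83]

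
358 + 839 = 1197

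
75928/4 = 18982 = 18982.00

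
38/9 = 4 + 2/9 ≈ 4.22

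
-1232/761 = -1 - 471/761 ≈ -1.62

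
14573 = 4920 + 9653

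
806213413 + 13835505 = 820048918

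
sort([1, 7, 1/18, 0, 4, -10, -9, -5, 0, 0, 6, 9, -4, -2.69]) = [-10, -9, -5, -4, -2.69, 0, 0, 0, 1/18, 1, 4, 6, 7, 9]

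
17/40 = 0.425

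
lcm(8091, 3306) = 307458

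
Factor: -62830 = -1*2^1*5^1*61^1*103^1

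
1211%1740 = 1211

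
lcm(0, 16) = 0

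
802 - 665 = 137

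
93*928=86304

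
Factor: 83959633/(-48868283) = -1 * 607^1 * 138319^1 * 48868283^(-1)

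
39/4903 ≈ 0.00795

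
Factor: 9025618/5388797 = 2^1 * 7^1 * 644687^1 * 5388797^(-1)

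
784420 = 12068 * 65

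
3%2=1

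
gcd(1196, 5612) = 92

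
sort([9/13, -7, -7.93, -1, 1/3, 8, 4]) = [-7.93, -7, -1, 1/3, 9/13, 4, 8]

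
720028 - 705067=14961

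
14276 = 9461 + 4815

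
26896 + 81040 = 107936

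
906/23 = 39 + 9/23 ≈ 39.39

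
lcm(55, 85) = 935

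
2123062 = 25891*82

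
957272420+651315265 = 1608587685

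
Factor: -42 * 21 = -1 * 2^1 * 3^2 * 7^2 = -882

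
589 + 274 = 863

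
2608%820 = 148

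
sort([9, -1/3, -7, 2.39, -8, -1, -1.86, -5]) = [-8, -7, -5, -1.86, -1, -1/3, 2.39, 9]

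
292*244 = 71248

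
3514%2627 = 887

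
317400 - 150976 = 166424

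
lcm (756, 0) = 0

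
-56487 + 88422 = 31935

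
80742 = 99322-18580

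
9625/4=2406 + 1/4=2406.25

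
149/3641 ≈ 0.0409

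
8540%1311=674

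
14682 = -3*(-4894)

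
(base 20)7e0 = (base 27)462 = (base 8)6010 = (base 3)11020002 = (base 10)3080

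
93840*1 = 93840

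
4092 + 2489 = 6581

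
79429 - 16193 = 63236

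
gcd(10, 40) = 10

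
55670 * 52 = 2894840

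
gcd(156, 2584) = 4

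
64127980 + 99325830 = 163453810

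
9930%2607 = 2109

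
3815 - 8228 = -4413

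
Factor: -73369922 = -1*2^1*59^1*621779^1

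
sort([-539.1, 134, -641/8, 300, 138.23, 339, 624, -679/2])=[-539.1, -679/2, -641/8, 134, 138.23, 300, 339, 624]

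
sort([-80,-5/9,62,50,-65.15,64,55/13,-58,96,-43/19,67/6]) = [-80,-65.15,-58,-43/19,-5/9,55/13,67/6,50,62,64,96]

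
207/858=69/286 ≈ 0.241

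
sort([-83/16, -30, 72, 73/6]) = [-30, -83/16, 73/6, 72]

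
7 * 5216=36512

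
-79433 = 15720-95153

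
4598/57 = 80 + 2/3 ≈ 80.67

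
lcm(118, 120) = 7080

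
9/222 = 3/74 ≈ 0.0405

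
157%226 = 157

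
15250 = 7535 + 7715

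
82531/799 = 103+234/799 ≈ 103.29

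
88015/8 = 11001+7/8 ≈ 11001.88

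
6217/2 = 3108 + 1/2 = 3108.50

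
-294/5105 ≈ -0.0576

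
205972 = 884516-678544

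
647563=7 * 92509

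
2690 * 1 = 2690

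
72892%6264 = 3988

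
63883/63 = 1014 + 1/63 ≈ 1014.02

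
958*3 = 2874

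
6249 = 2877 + 3372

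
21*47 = 987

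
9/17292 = 3/5764 ≈ 0.000520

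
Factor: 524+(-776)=-1*2^2*3^2*7^1=-252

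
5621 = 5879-258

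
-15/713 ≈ -0.0210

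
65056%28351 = 8354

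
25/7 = 3 + 4/7 ≈ 3.57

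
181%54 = 19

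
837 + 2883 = 3720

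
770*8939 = 6883030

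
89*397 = 35333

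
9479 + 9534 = 19013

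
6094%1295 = 914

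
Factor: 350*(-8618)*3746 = -1*2^3*5^2*7^1*31^1*139^1*1873^1 = -11299059800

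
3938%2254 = 1684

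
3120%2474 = 646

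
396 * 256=101376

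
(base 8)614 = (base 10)396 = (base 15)1b6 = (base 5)3041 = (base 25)fl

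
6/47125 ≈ 0.000127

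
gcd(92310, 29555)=5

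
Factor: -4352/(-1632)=2^3*3^(-1)=8/3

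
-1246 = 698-1944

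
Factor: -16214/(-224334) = 3^(-2)*67^1*103^(-1) = 67/927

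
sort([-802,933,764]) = [-802,764,933]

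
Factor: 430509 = 3^1*143503^1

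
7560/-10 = -756 = -756.00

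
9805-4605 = 5200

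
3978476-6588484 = -2610008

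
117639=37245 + 80394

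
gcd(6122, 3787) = 1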